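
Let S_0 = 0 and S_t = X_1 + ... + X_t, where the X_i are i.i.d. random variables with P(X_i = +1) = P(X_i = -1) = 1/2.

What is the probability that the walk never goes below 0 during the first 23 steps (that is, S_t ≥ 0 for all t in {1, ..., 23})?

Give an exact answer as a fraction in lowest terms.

Let f(t,s) = #length-t paths at position s with S_1..S_t all ≥ 0.
f(t,s) = f(t-1,s-1) + f(t-1,s+1) for s ≥ 0; f(t,s) = 0 for s < 0.
t=0: f(0,0)=1
t=1: f(1,1)=1
t=2: f(2,0)=1 f(2,2)=1
t=3: f(3,1)=2 f(3,3)=1
t=4: f(4,0)=2 f(4,2)=3 f(4,4)=1
t=5: f(5,1)=5 f(5,3)=4 f(5,5)=1
t=6: f(6,0)=5 f(6,2)=9 f(6,4)=5 f(6,6)=1
t=7: f(7,1)=14 f(7,3)=14 f(7,5)=6 f(7,7)=1
t=8: f(8,0)=14 f(8,2)=28 f(8,4)=20 f(8,6)=7 f(8,8)=1
t=9: f(9,1)=42 f(9,3)=48 f(9,5)=27 f(9,7)=8 f(9,9)=1
t=10: f(10,0)=42 f(10,2)=90 f(10,4)=75 f(10,6)=35 f(10,8)=9 f(10,10)=1
t=11: f(11,1)=132 f(11,3)=165 f(11,5)=110 f(11,7)=44 f(11,9)=10 f(11,11)=1
t=12: f(12,0)=132 f(12,2)=297 f(12,4)=275 f(12,6)=154 f(12,8)=54 f(12,10)=11 f(12,12)=1
t=13: f(13,1)=429 f(13,3)=572 f(13,5)=429 f(13,7)=208 f(13,9)=65 f(13,11)=12 f(13,13)=1
t=14: f(14,0)=429 f(14,2)=1001 f(14,4)=1001 f(14,6)=637 f(14,8)=273 f(14,10)=77 f(14,12)=13 f(14,14)=1
t=15: f(15,1)=1430 f(15,3)=2002 f(15,5)=1638 f(15,7)=910 f(15,9)=350 f(15,11)=90 f(15,13)=14 f(15,15)=1
t=16: f(16,0)=1430 f(16,2)=3432 f(16,4)=3640 f(16,6)=2548 f(16,8)=1260 f(16,10)=440 f(16,12)=104 f(16,14)=15 f(16,16)=1
t=17: f(17,1)=4862 f(17,3)=7072 f(17,5)=6188 f(17,7)=3808 f(17,9)=1700 f(17,11)=544 f(17,13)=119 f(17,15)=16 f(17,17)=1
t=18: f(18,0)=4862 f(18,2)=11934 f(18,4)=13260 f(18,6)=9996 f(18,8)=5508 f(18,10)=2244 f(18,12)=663 f(18,14)=135 f(18,16)=17 f(18,18)=1
t=19: f(19,1)=16796 f(19,3)=25194 f(19,5)=23256 f(19,7)=15504 f(19,9)=7752 f(19,11)=2907 f(19,13)=798 f(19,15)=152 f(19,17)=18 f(19,19)=1
t=20: f(20,0)=16796 f(20,2)=41990 f(20,4)=48450 f(20,6)=38760 f(20,8)=23256 f(20,10)=10659 f(20,12)=3705 f(20,14)=950 f(20,16)=170 f(20,18)=19 f(20,20)=1
t=21: f(21,1)=58786 f(21,3)=90440 f(21,5)=87210 f(21,7)=62016 f(21,9)=33915 f(21,11)=14364 f(21,13)=4655 f(21,15)=1120 f(21,17)=189 f(21,19)=20 f(21,21)=1
t=22: f(22,0)=58786 f(22,2)=149226 f(22,4)=177650 f(22,6)=149226 f(22,8)=95931 f(22,10)=48279 f(22,12)=19019 f(22,14)=5775 f(22,16)=1309 f(22,18)=209 f(22,20)=21 f(22,22)=1
t=23: f(23,1)=208012 f(23,3)=326876 f(23,5)=326876 f(23,7)=245157 f(23,9)=144210 f(23,11)=67298 f(23,13)=24794 f(23,15)=7084 f(23,17)=1518 f(23,19)=230 f(23,21)=22 f(23,23)=1
Σ_s f(23,s) = 1352078
P = 1352078/8388608 = 676039/4194304

Answer: 676039/4194304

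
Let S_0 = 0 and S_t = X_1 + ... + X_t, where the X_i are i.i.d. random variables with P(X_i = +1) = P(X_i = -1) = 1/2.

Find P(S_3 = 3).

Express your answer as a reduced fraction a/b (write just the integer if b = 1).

Answer: 1/8

Derivation:
To reach position 3 after 3 steps: need 3 steps of +1 and 0 of -1.
Favorable paths: C(3,3) = 1
Total paths: 2^3 = 8
P = 1/8 = 1/8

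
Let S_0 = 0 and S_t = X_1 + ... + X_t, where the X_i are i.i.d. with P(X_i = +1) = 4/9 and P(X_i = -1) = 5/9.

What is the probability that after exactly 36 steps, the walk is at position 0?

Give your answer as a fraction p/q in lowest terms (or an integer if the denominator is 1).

To be at 0 after 36 steps: need exactly 18 steps of +1 and 18 of -1.
Number of such sequences: C(36,18) = 9075135300
Each has probability (4/9)^18 · (5/9)^18 = 262144000000000000000000/22528399544939174411840147874772641
P = 9075135300 · 262144000000000000000000/22528399544939174411840147874772641 = 792997422694400000000000000000000/7509466514979724803946715958257547

Answer: 792997422694400000000000000000000/7509466514979724803946715958257547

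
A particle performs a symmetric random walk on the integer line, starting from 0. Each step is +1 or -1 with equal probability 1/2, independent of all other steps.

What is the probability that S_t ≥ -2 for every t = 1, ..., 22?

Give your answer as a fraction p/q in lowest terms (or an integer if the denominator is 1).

Let f(t,s) = #length-t paths at position s with S_1..S_t all ≥ -2.
f(t,s) = f(t-1,s-1) + f(t-1,s+1) for s ≥ -2; f(t,s) = 0 for s < -2.
t=0: f(0,0)=1
t=1: f(1,-1)=1 f(1,1)=1
t=2: f(2,-2)=1 f(2,0)=2 f(2,2)=1
t=3: f(3,-1)=3 f(3,1)=3 f(3,3)=1
t=4: f(4,-2)=3 f(4,0)=6 f(4,2)=4 f(4,4)=1
t=5: f(5,-1)=9 f(5,1)=10 f(5,3)=5 f(5,5)=1
t=6: f(6,-2)=9 f(6,0)=19 f(6,2)=15 f(6,4)=6 f(6,6)=1
t=7: f(7,-1)=28 f(7,1)=34 f(7,3)=21 f(7,5)=7 f(7,7)=1
t=8: f(8,-2)=28 f(8,0)=62 f(8,2)=55 f(8,4)=28 f(8,6)=8 f(8,8)=1
t=9: f(9,-1)=90 f(9,1)=117 f(9,3)=83 f(9,5)=36 f(9,7)=9 f(9,9)=1
t=10: f(10,-2)=90 f(10,0)=207 f(10,2)=200 f(10,4)=119 f(10,6)=45 f(10,8)=10 f(10,10)=1
t=11: f(11,-1)=297 f(11,1)=407 f(11,3)=319 f(11,5)=164 f(11,7)=55 f(11,9)=11 f(11,11)=1
t=12: f(12,-2)=297 f(12,0)=704 f(12,2)=726 f(12,4)=483 f(12,6)=219 f(12,8)=66 f(12,10)=12 f(12,12)=1
t=13: f(13,-1)=1001 f(13,1)=1430 f(13,3)=1209 f(13,5)=702 f(13,7)=285 f(13,9)=78 f(13,11)=13 f(13,13)=1
t=14: f(14,-2)=1001 f(14,0)=2431 f(14,2)=2639 f(14,4)=1911 f(14,6)=987 f(14,8)=363 f(14,10)=91 f(14,12)=14 f(14,14)=1
t=15: f(15,-1)=3432 f(15,1)=5070 f(15,3)=4550 f(15,5)=2898 f(15,7)=1350 f(15,9)=454 f(15,11)=105 f(15,13)=15 f(15,15)=1
t=16: f(16,-2)=3432 f(16,0)=8502 f(16,2)=9620 f(16,4)=7448 f(16,6)=4248 f(16,8)=1804 f(16,10)=559 f(16,12)=120 f(16,14)=16 f(16,16)=1
t=17: f(17,-1)=11934 f(17,1)=18122 f(17,3)=17068 f(17,5)=11696 f(17,7)=6052 f(17,9)=2363 f(17,11)=679 f(17,13)=136 f(17,15)=17 f(17,17)=1
t=18: f(18,-2)=11934 f(18,0)=30056 f(18,2)=35190 f(18,4)=28764 f(18,6)=17748 f(18,8)=8415 f(18,10)=3042 f(18,12)=815 f(18,14)=153 f(18,16)=18 f(18,18)=1
t=19: f(19,-1)=41990 f(19,1)=65246 f(19,3)=63954 f(19,5)=46512 f(19,7)=26163 f(19,9)=11457 f(19,11)=3857 f(19,13)=968 f(19,15)=171 f(19,17)=19 f(19,19)=1
t=20: f(20,-2)=41990 f(20,0)=107236 f(20,2)=129200 f(20,4)=110466 f(20,6)=72675 f(20,8)=37620 f(20,10)=15314 f(20,12)=4825 f(20,14)=1139 f(20,16)=190 f(20,18)=20 f(20,20)=1
t=21: f(21,-1)=149226 f(21,1)=236436 f(21,3)=239666 f(21,5)=183141 f(21,7)=110295 f(21,9)=52934 f(21,11)=20139 f(21,13)=5964 f(21,15)=1329 f(21,17)=210 f(21,19)=21 f(21,21)=1
t=22: f(22,-2)=149226 f(22,0)=385662 f(22,2)=476102 f(22,4)=422807 f(22,6)=293436 f(22,8)=163229 f(22,10)=73073 f(22,12)=26103 f(22,14)=7293 f(22,16)=1539 f(22,18)=231 f(22,20)=22 f(22,22)=1
Σ_s f(22,s) = 1998724
P = 1998724/4194304 = 499681/1048576

Answer: 499681/1048576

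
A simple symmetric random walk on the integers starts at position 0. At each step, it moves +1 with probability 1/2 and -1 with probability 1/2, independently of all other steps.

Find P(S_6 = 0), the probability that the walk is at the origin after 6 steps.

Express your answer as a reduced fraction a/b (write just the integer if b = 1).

To return to 0 after 6 steps: need exactly 3 steps of +1 and 3 of -1.
Favorable paths: C(6,3) = 20
Total paths: 2^6 = 64
P = 20/64 = 5/16

Answer: 5/16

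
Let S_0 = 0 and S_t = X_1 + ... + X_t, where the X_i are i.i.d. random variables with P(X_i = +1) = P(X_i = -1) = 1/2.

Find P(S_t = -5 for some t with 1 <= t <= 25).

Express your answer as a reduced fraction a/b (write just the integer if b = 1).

Count via complement. Let g(t,s) = #length-t paths at position s with S_1..S_t all ≠ -5.
g(t,s) = g(t-1,s-1) + g(t-1,s+1) for s ≠ -5; g(t,-5) = 0.
t=0: g(0,0)=1
t=1: g(1,-1)=1 g(1,1)=1
t=2: g(2,-2)=1 g(2,0)=2 g(2,2)=1
t=3: g(3,-3)=1 g(3,-1)=3 g(3,1)=3 g(3,3)=1
t=4: g(4,-4)=1 g(4,-2)=4 g(4,0)=6 g(4,2)=4 g(4,4)=1
t=5: g(5,-3)=5 g(5,-1)=10 g(5,1)=10 g(5,3)=5 g(5,5)=1
t=6: g(6,-4)=5 g(6,-2)=15 g(6,0)=20 g(6,2)=15 g(6,4)=6 g(6,6)=1
t=7: g(7,-3)=20 g(7,-1)=35 g(7,1)=35 g(7,3)=21 g(7,5)=7 g(7,7)=1
t=8: g(8,-4)=20 g(8,-2)=55 g(8,0)=70 g(8,2)=56 g(8,4)=28 g(8,6)=8 g(8,8)=1
t=9: g(9,-3)=75 g(9,-1)=125 g(9,1)=126 g(9,3)=84 g(9,5)=36 g(9,7)=9 g(9,9)=1
t=10: g(10,-4)=75 g(10,-2)=200 g(10,0)=251 g(10,2)=210 g(10,4)=120 g(10,6)=45 g(10,8)=10 g(10,10)=1
t=11: g(11,-3)=275 g(11,-1)=451 g(11,1)=461 g(11,3)=330 g(11,5)=165 g(11,7)=55 g(11,9)=11 g(11,11)=1
t=12: g(12,-4)=275 g(12,-2)=726 g(12,0)=912 g(12,2)=791 g(12,4)=495 g(12,6)=220 g(12,8)=66 g(12,10)=12 g(12,12)=1
t=13: g(13,-3)=1001 g(13,-1)=1638 g(13,1)=1703 g(13,3)=1286 g(13,5)=715 g(13,7)=286 g(13,9)=78 g(13,11)=13 g(13,13)=1
t=14: g(14,-4)=1001 g(14,-2)=2639 g(14,0)=3341 g(14,2)=2989 g(14,4)=2001 g(14,6)=1001 g(14,8)=364 g(14,10)=91 g(14,12)=14 g(14,14)=1
t=15: g(15,-3)=3640 g(15,-1)=5980 g(15,1)=6330 g(15,3)=4990 g(15,5)=3002 g(15,7)=1365 g(15,9)=455 g(15,11)=105 g(15,13)=15 g(15,15)=1
t=16: g(16,-4)=3640 g(16,-2)=9620 g(16,0)=12310 g(16,2)=11320 g(16,4)=7992 g(16,6)=4367 g(16,8)=1820 g(16,10)=560 g(16,12)=120 g(16,14)=16 g(16,16)=1
t=17: g(17,-3)=13260 g(17,-1)=21930 g(17,1)=23630 g(17,3)=19312 g(17,5)=12359 g(17,7)=6187 g(17,9)=2380 g(17,11)=680 g(17,13)=136 g(17,15)=17 g(17,17)=1
t=18: g(18,-4)=13260 g(18,-2)=35190 g(18,0)=45560 g(18,2)=42942 g(18,4)=31671 g(18,6)=18546 g(18,8)=8567 g(18,10)=3060 g(18,12)=816 g(18,14)=153 g(18,16)=18 g(18,18)=1
t=19: g(19,-3)=48450 g(19,-1)=80750 g(19,1)=88502 g(19,3)=74613 g(19,5)=50217 g(19,7)=27113 g(19,9)=11627 g(19,11)=3876 g(19,13)=969 g(19,15)=171 g(19,17)=19 g(19,19)=1
t=20: g(20,-4)=48450 g(20,-2)=129200 g(20,0)=169252 g(20,2)=163115 g(20,4)=124830 g(20,6)=77330 g(20,8)=38740 g(20,10)=15503 g(20,12)=4845 g(20,14)=1140 g(20,16)=190 g(20,18)=20 g(20,20)=1
t=21: g(21,-3)=177650 g(21,-1)=298452 g(21,1)=332367 g(21,3)=287945 g(21,5)=202160 g(21,7)=116070 g(21,9)=54243 g(21,11)=20348 g(21,13)=5985 g(21,15)=1330 g(21,17)=210 g(21,19)=21 g(21,21)=1
t=22: g(22,-4)=177650 g(22,-2)=476102 g(22,0)=630819 g(22,2)=620312 g(22,4)=490105 g(22,6)=318230 g(22,8)=170313 g(22,10)=74591 g(22,12)=26333 g(22,14)=7315 g(22,16)=1540 g(22,18)=231 g(22,20)=22 g(22,22)=1
t=23: g(23,-3)=653752 g(23,-1)=1106921 g(23,1)=1251131 g(23,3)=1110417 g(23,5)=808335 g(23,7)=488543 g(23,9)=244904 g(23,11)=100924 g(23,13)=33648 g(23,15)=8855 g(23,17)=1771 g(23,19)=253 g(23,21)=23 g(23,23)=1
t=24: g(24,-4)=653752 g(24,-2)=1760673 g(24,0)=2358052 g(24,2)=2361548 g(24,4)=1918752 g(24,6)=1296878 g(24,8)=733447 g(24,10)=345828 g(24,12)=134572 g(24,14)=42503 g(24,16)=10626 g(24,18)=2024 g(24,20)=276 g(24,22)=24 g(24,24)=1
t=25: g(25,-3)=2414425 g(25,-1)=4118725 g(25,1)=4719600 g(25,3)=4280300 g(25,5)=3215630 g(25,7)=2030325 g(25,9)=1079275 g(25,11)=480400 g(25,13)=177075 g(25,15)=53129 g(25,17)=12650 g(25,19)=2300 g(25,21)=300 g(25,23)=25 g(25,25)=1
Paths never hitting -5: Σ_s g(25,s) = 22584160
Paths hitting -5: 2^25 - 22584160 = 10970272
P = 10970272/33554432 = 342821/1048576

Answer: 342821/1048576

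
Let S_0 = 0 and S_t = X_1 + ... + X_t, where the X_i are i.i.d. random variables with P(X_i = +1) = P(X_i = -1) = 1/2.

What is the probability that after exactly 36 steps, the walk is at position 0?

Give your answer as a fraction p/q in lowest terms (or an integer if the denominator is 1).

Answer: 2268783825/17179869184

Derivation:
To return to 0 after 36 steps: need exactly 18 steps of +1 and 18 of -1.
Favorable paths: C(36,18) = 9075135300
Total paths: 2^36 = 68719476736
P = 9075135300/68719476736 = 2268783825/17179869184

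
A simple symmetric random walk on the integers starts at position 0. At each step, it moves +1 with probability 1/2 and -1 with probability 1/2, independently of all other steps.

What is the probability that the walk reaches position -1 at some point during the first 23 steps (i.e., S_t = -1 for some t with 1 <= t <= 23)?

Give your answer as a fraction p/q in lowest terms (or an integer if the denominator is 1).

Count via complement. Let g(t,s) = #length-t paths at position s with S_1..S_t all ≠ -1.
g(t,s) = g(t-1,s-1) + g(t-1,s+1) for s ≠ -1; g(t,-1) = 0.
t=0: g(0,0)=1
t=1: g(1,1)=1
t=2: g(2,0)=1 g(2,2)=1
t=3: g(3,1)=2 g(3,3)=1
t=4: g(4,0)=2 g(4,2)=3 g(4,4)=1
t=5: g(5,1)=5 g(5,3)=4 g(5,5)=1
t=6: g(6,0)=5 g(6,2)=9 g(6,4)=5 g(6,6)=1
t=7: g(7,1)=14 g(7,3)=14 g(7,5)=6 g(7,7)=1
t=8: g(8,0)=14 g(8,2)=28 g(8,4)=20 g(8,6)=7 g(8,8)=1
t=9: g(9,1)=42 g(9,3)=48 g(9,5)=27 g(9,7)=8 g(9,9)=1
t=10: g(10,0)=42 g(10,2)=90 g(10,4)=75 g(10,6)=35 g(10,8)=9 g(10,10)=1
t=11: g(11,1)=132 g(11,3)=165 g(11,5)=110 g(11,7)=44 g(11,9)=10 g(11,11)=1
t=12: g(12,0)=132 g(12,2)=297 g(12,4)=275 g(12,6)=154 g(12,8)=54 g(12,10)=11 g(12,12)=1
t=13: g(13,1)=429 g(13,3)=572 g(13,5)=429 g(13,7)=208 g(13,9)=65 g(13,11)=12 g(13,13)=1
t=14: g(14,0)=429 g(14,2)=1001 g(14,4)=1001 g(14,6)=637 g(14,8)=273 g(14,10)=77 g(14,12)=13 g(14,14)=1
t=15: g(15,1)=1430 g(15,3)=2002 g(15,5)=1638 g(15,7)=910 g(15,9)=350 g(15,11)=90 g(15,13)=14 g(15,15)=1
t=16: g(16,0)=1430 g(16,2)=3432 g(16,4)=3640 g(16,6)=2548 g(16,8)=1260 g(16,10)=440 g(16,12)=104 g(16,14)=15 g(16,16)=1
t=17: g(17,1)=4862 g(17,3)=7072 g(17,5)=6188 g(17,7)=3808 g(17,9)=1700 g(17,11)=544 g(17,13)=119 g(17,15)=16 g(17,17)=1
t=18: g(18,0)=4862 g(18,2)=11934 g(18,4)=13260 g(18,6)=9996 g(18,8)=5508 g(18,10)=2244 g(18,12)=663 g(18,14)=135 g(18,16)=17 g(18,18)=1
t=19: g(19,1)=16796 g(19,3)=25194 g(19,5)=23256 g(19,7)=15504 g(19,9)=7752 g(19,11)=2907 g(19,13)=798 g(19,15)=152 g(19,17)=18 g(19,19)=1
t=20: g(20,0)=16796 g(20,2)=41990 g(20,4)=48450 g(20,6)=38760 g(20,8)=23256 g(20,10)=10659 g(20,12)=3705 g(20,14)=950 g(20,16)=170 g(20,18)=19 g(20,20)=1
t=21: g(21,1)=58786 g(21,3)=90440 g(21,5)=87210 g(21,7)=62016 g(21,9)=33915 g(21,11)=14364 g(21,13)=4655 g(21,15)=1120 g(21,17)=189 g(21,19)=20 g(21,21)=1
t=22: g(22,0)=58786 g(22,2)=149226 g(22,4)=177650 g(22,6)=149226 g(22,8)=95931 g(22,10)=48279 g(22,12)=19019 g(22,14)=5775 g(22,16)=1309 g(22,18)=209 g(22,20)=21 g(22,22)=1
t=23: g(23,1)=208012 g(23,3)=326876 g(23,5)=326876 g(23,7)=245157 g(23,9)=144210 g(23,11)=67298 g(23,13)=24794 g(23,15)=7084 g(23,17)=1518 g(23,19)=230 g(23,21)=22 g(23,23)=1
Paths never hitting -1: Σ_s g(23,s) = 1352078
Paths hitting -1: 2^23 - 1352078 = 7036530
P = 7036530/8388608 = 3518265/4194304

Answer: 3518265/4194304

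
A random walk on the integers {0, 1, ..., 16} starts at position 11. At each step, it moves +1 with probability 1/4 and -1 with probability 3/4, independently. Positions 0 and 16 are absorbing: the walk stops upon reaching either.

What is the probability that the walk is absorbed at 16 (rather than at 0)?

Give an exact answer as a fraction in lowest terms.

Biased walk: p = 1/4, q = 3/4, r = q/p = 3
Gambler's ruin: P(hit 16 before 0 | start at 11) = (1 - r^a)/(1 - r^N)
r^11 = 177147; r^16 = 43046721
P = (1 - 177147) / (1 - 43046721) = -177146 / -43046720 = 88573/21523360

Answer: 88573/21523360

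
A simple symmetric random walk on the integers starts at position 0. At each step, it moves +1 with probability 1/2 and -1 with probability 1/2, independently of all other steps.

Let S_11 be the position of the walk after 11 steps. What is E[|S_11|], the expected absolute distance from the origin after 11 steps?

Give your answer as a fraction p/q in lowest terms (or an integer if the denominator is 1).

S_11 takes values m ≡ 1 (mod 2) with |m| ≤ 11; P(S_11=m) = C(11,(11+m)/2)/2^11.
Total paths: 2^11 = 2048
Distribution: P(S=-11)=1/2048, P(S=-9)=11/2048, P(S=-7)=55/2048, P(S=-5)=165/2048, P(S=-3)=330/2048, P(S=-1)=462/2048, P(S=1)=462/2048, P(S=3)=330/2048, P(S=5)=165/2048, P(S=7)=55/2048, P(S=9)=11/2048, P(S=11)=1/2048
E[|S_11|] = Σ_m |m|·P(S_11=m) = 5544/2048 = 693/256

Answer: 693/256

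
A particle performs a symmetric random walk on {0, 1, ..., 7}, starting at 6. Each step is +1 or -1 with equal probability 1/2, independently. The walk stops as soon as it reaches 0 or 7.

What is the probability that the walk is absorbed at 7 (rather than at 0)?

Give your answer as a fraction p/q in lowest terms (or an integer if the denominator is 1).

Symmetric walk (p = 1/2): the harmonic-function argument gives P(hit 7 before 0 | start at 6) = a/N.
P = 6/7 = 6/7

Answer: 6/7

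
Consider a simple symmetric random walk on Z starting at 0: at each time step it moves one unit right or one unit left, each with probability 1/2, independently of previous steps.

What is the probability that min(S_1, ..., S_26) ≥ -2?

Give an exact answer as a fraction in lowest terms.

Answer: 928625/2097152

Derivation:
Let f(t,s) = #length-t paths at position s with S_1..S_t all ≥ -2.
f(t,s) = f(t-1,s-1) + f(t-1,s+1) for s ≥ -2; f(t,s) = 0 for s < -2.
t=0: f(0,0)=1
t=1: f(1,-1)=1 f(1,1)=1
t=2: f(2,-2)=1 f(2,0)=2 f(2,2)=1
t=3: f(3,-1)=3 f(3,1)=3 f(3,3)=1
t=4: f(4,-2)=3 f(4,0)=6 f(4,2)=4 f(4,4)=1
t=5: f(5,-1)=9 f(5,1)=10 f(5,3)=5 f(5,5)=1
t=6: f(6,-2)=9 f(6,0)=19 f(6,2)=15 f(6,4)=6 f(6,6)=1
t=7: f(7,-1)=28 f(7,1)=34 f(7,3)=21 f(7,5)=7 f(7,7)=1
t=8: f(8,-2)=28 f(8,0)=62 f(8,2)=55 f(8,4)=28 f(8,6)=8 f(8,8)=1
t=9: f(9,-1)=90 f(9,1)=117 f(9,3)=83 f(9,5)=36 f(9,7)=9 f(9,9)=1
t=10: f(10,-2)=90 f(10,0)=207 f(10,2)=200 f(10,4)=119 f(10,6)=45 f(10,8)=10 f(10,10)=1
t=11: f(11,-1)=297 f(11,1)=407 f(11,3)=319 f(11,5)=164 f(11,7)=55 f(11,9)=11 f(11,11)=1
t=12: f(12,-2)=297 f(12,0)=704 f(12,2)=726 f(12,4)=483 f(12,6)=219 f(12,8)=66 f(12,10)=12 f(12,12)=1
t=13: f(13,-1)=1001 f(13,1)=1430 f(13,3)=1209 f(13,5)=702 f(13,7)=285 f(13,9)=78 f(13,11)=13 f(13,13)=1
t=14: f(14,-2)=1001 f(14,0)=2431 f(14,2)=2639 f(14,4)=1911 f(14,6)=987 f(14,8)=363 f(14,10)=91 f(14,12)=14 f(14,14)=1
t=15: f(15,-1)=3432 f(15,1)=5070 f(15,3)=4550 f(15,5)=2898 f(15,7)=1350 f(15,9)=454 f(15,11)=105 f(15,13)=15 f(15,15)=1
t=16: f(16,-2)=3432 f(16,0)=8502 f(16,2)=9620 f(16,4)=7448 f(16,6)=4248 f(16,8)=1804 f(16,10)=559 f(16,12)=120 f(16,14)=16 f(16,16)=1
t=17: f(17,-1)=11934 f(17,1)=18122 f(17,3)=17068 f(17,5)=11696 f(17,7)=6052 f(17,9)=2363 f(17,11)=679 f(17,13)=136 f(17,15)=17 f(17,17)=1
t=18: f(18,-2)=11934 f(18,0)=30056 f(18,2)=35190 f(18,4)=28764 f(18,6)=17748 f(18,8)=8415 f(18,10)=3042 f(18,12)=815 f(18,14)=153 f(18,16)=18 f(18,18)=1
t=19: f(19,-1)=41990 f(19,1)=65246 f(19,3)=63954 f(19,5)=46512 f(19,7)=26163 f(19,9)=11457 f(19,11)=3857 f(19,13)=968 f(19,15)=171 f(19,17)=19 f(19,19)=1
t=20: f(20,-2)=41990 f(20,0)=107236 f(20,2)=129200 f(20,4)=110466 f(20,6)=72675 f(20,8)=37620 f(20,10)=15314 f(20,12)=4825 f(20,14)=1139 f(20,16)=190 f(20,18)=20 f(20,20)=1
t=21: f(21,-1)=149226 f(21,1)=236436 f(21,3)=239666 f(21,5)=183141 f(21,7)=110295 f(21,9)=52934 f(21,11)=20139 f(21,13)=5964 f(21,15)=1329 f(21,17)=210 f(21,19)=21 f(21,21)=1
t=22: f(22,-2)=149226 f(22,0)=385662 f(22,2)=476102 f(22,4)=422807 f(22,6)=293436 f(22,8)=163229 f(22,10)=73073 f(22,12)=26103 f(22,14)=7293 f(22,16)=1539 f(22,18)=231 f(22,20)=22 f(22,22)=1
t=23: f(23,-1)=534888 f(23,1)=861764 f(23,3)=898909 f(23,5)=716243 f(23,7)=456665 f(23,9)=236302 f(23,11)=99176 f(23,13)=33396 f(23,15)=8832 f(23,17)=1770 f(23,19)=253 f(23,21)=23 f(23,23)=1
t=24: f(24,-2)=534888 f(24,0)=1396652 f(24,2)=1760673 f(24,4)=1615152 f(24,6)=1172908 f(24,8)=692967 f(24,10)=335478 f(24,12)=132572 f(24,14)=42228 f(24,16)=10602 f(24,18)=2023 f(24,20)=276 f(24,22)=24 f(24,24)=1
t=25: f(25,-1)=1931540 f(25,1)=3157325 f(25,3)=3375825 f(25,5)=2788060 f(25,7)=1865875 f(25,9)=1028445 f(25,11)=468050 f(25,13)=174800 f(25,15)=52830 f(25,17)=12625 f(25,19)=2299 f(25,21)=300 f(25,23)=25 f(25,25)=1
t=26: f(26,-2)=1931540 f(26,0)=5088865 f(26,2)=6533150 f(26,4)=6163885 f(26,6)=4653935 f(26,8)=2894320 f(26,10)=1496495 f(26,12)=642850 f(26,14)=227630 f(26,16)=65455 f(26,18)=14924 f(26,20)=2599 f(26,22)=325 f(26,24)=26 f(26,26)=1
Σ_s f(26,s) = 29716000
P = 29716000/67108864 = 928625/2097152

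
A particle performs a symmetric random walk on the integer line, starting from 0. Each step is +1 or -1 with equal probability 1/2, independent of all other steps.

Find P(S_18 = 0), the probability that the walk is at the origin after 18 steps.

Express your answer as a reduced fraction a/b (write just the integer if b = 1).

Answer: 12155/65536

Derivation:
To return to 0 after 18 steps: need exactly 9 steps of +1 and 9 of -1.
Favorable paths: C(18,9) = 48620
Total paths: 2^18 = 262144
P = 48620/262144 = 12155/65536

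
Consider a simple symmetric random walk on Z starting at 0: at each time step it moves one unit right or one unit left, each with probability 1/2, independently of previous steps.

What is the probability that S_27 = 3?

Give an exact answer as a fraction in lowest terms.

Answer: 4345965/33554432

Derivation:
To reach position 3 after 27 steps: need 15 steps of +1 and 12 of -1.
Favorable paths: C(27,15) = 17383860
Total paths: 2^27 = 134217728
P = 17383860/134217728 = 4345965/33554432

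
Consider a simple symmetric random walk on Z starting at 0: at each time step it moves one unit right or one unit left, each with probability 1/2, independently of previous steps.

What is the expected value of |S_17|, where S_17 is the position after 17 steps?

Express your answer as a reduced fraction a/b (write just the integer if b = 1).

S_17 takes values m ≡ 1 (mod 2) with |m| ≤ 17; P(S_17=m) = C(17,(17+m)/2)/2^17.
Total paths: 2^17 = 131072
Distribution: P(S=-17)=1/131072, P(S=-15)=17/131072, P(S=-13)=136/131072, P(S=-11)=680/131072, P(S=-9)=2380/131072, P(S=-7)=6188/131072, P(S=-5)=12376/131072, P(S=-3)=19448/131072, P(S=-1)=24310/131072, P(S=1)=24310/131072, P(S=3)=19448/131072, P(S=5)=12376/131072, P(S=7)=6188/131072, P(S=9)=2380/131072, P(S=11)=680/131072, P(S=13)=136/131072, P(S=15)=17/131072, P(S=17)=1/131072
E[|S_17|] = Σ_m |m|·P(S_17=m) = 437580/131072 = 109395/32768

Answer: 109395/32768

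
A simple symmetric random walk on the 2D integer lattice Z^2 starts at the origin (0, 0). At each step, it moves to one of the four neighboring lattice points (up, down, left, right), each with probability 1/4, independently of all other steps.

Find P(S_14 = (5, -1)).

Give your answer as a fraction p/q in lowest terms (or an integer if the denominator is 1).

Answer: 1002001/134217728

Derivation:
Let h be the number of horizontal steps (so 14-h are vertical). To end at (5,-1) need (h+5)/2 right-steps and ((14-h)-1)/2 up-steps.
Sum over h with 5 ≤ h ≤ 13, h ≡ 1 (mod 2), 14-h ≡ 1 (mod 2):
h=5: C(14,5)·C(5,5)·C(9,4) = 2002·1·126 = 252252
h=7: C(14,7)·C(7,6)·C(7,3) = 3432·7·35 = 840840
h=9: C(14,9)·C(9,7)·C(5,2) = 2002·36·10 = 720720
h=11: C(14,11)·C(11,8)·C(3,1) = 364·165·3 = 180180
h=13: C(14,13)·C(13,9)·C(1,0) = 14·715·1 = 10010
Total favorable: 2004002
Total paths: 4^14 = 268435456
P = 2004002/268435456 = 1002001/134217728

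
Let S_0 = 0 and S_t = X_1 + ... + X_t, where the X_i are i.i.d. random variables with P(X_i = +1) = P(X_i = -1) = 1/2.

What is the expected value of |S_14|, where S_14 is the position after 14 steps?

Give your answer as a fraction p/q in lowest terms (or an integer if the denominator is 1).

Answer: 3003/1024

Derivation:
S_14 takes values m ≡ 0 (mod 2) with |m| ≤ 14; P(S_14=m) = C(14,(14+m)/2)/2^14.
Total paths: 2^14 = 16384
Distribution: P(S=-14)=1/16384, P(S=-12)=14/16384, P(S=-10)=91/16384, P(S=-8)=364/16384, P(S=-6)=1001/16384, P(S=-4)=2002/16384, P(S=-2)=3003/16384, P(S=0)=3432/16384, P(S=2)=3003/16384, P(S=4)=2002/16384, P(S=6)=1001/16384, P(S=8)=364/16384, P(S=10)=91/16384, P(S=12)=14/16384, P(S=14)=1/16384
E[|S_14|] = Σ_m |m|·P(S_14=m) = 48048/16384 = 3003/1024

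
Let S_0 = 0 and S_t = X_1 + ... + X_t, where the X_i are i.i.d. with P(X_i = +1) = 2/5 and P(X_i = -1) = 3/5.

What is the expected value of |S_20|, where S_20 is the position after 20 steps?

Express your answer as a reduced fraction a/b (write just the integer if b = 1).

S_20 takes values m ≡ 0 (mod 2) with |m| ≤ 20; P(S_20=m) = C(20,(20+m)/2) · (2/5)^((20+m)/2) · (3/5)^((20-m)/2).
Distribution: P(S=-20)=3486784401/95367431640625, P(S=-18)=9298091736/19073486328125, P(S=-16)=58887914328/19073486328125, P(S=-14)=235551657312/19073486328125, P(S=-12)=667396362384/19073486328125, P(S=-10)=7118894532096/95367431640625, P(S=-8)=2372964844032/19073486328125, P(S=-6)=3163953125376/19073486328125, P(S=-4)=3427615885824/19073486328125, P(S=-2)=3046769676288/19073486328125, P(S=0)=11171488813056/95367431640625, P(S=2)=1354119856128/19073486328125, P(S=4)=677059928064/19073486328125, P(S=6)=277768175616/19073486328125, P(S=8)=92589391872/19073486328125, P(S=10)=123452522496/95367431640625, P(S=12)=5143855104/19073486328125, P(S=14)=806879232/19073486328125, P(S=16)=89653248/19073486328125, P(S=18)=6291456/19073486328125, P(S=20)=1048576/95367431640625
E[|S_20|] = Σ_m |m|·P(S_20=m) = 92584511554804/19073486328125

Answer: 92584511554804/19073486328125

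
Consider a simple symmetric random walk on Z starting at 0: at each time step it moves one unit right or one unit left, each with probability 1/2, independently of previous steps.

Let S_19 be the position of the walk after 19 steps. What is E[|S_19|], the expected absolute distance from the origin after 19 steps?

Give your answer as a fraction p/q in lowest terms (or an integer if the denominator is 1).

Answer: 230945/65536

Derivation:
S_19 takes values m ≡ 1 (mod 2) with |m| ≤ 19; P(S_19=m) = C(19,(19+m)/2)/2^19.
Total paths: 2^19 = 524288
Distribution: P(S=-19)=1/524288, P(S=-17)=19/524288, P(S=-15)=171/524288, P(S=-13)=969/524288, P(S=-11)=3876/524288, P(S=-9)=11628/524288, P(S=-7)=27132/524288, P(S=-5)=50388/524288, P(S=-3)=75582/524288, P(S=-1)=92378/524288, P(S=1)=92378/524288, P(S=3)=75582/524288, P(S=5)=50388/524288, P(S=7)=27132/524288, P(S=9)=11628/524288, P(S=11)=3876/524288, P(S=13)=969/524288, P(S=15)=171/524288, P(S=17)=19/524288, P(S=19)=1/524288
E[|S_19|] = Σ_m |m|·P(S_19=m) = 1847560/524288 = 230945/65536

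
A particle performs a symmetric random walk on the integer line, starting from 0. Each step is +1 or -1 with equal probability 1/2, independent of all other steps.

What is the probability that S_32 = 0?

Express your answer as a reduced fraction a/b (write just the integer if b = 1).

To return to 0 after 32 steps: need exactly 16 steps of +1 and 16 of -1.
Favorable paths: C(32,16) = 601080390
Total paths: 2^32 = 4294967296
P = 601080390/4294967296 = 300540195/2147483648

Answer: 300540195/2147483648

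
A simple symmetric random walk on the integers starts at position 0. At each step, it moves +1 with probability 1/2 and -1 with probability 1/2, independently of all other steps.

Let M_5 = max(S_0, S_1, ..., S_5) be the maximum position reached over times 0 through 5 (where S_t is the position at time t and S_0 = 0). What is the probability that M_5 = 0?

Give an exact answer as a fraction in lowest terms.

Answer: 5/16

Derivation:
Let M_5 = max(S_0,...,S_5). Use the reflection principle: for j ≥ 1, #{paths with M_5 ≥ j} = #{S_5 ≥ j} + #{S_5 ≥ j+1}.
P(M_5 ≥ 0) = 1 since S_0 = 0, so #{M_5 ≥ 0} = 32.
#{M_5 ≥ 1} = #{S_5 ≥ 1} + #{S_5 ≥ 2} = 16 + 6 = 22.
#{M_5 = 0} = 32 - 22 = 10.
P(M_5 = 0) = 10/32 = 5/16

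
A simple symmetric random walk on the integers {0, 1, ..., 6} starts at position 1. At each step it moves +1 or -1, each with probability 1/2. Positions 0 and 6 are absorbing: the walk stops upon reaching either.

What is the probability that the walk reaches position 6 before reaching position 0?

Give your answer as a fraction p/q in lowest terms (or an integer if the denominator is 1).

Answer: 1/6

Derivation:
Symmetric walk (p = 1/2): the harmonic-function argument gives P(hit 6 before 0 | start at 1) = a/N.
P = 1/6 = 1/6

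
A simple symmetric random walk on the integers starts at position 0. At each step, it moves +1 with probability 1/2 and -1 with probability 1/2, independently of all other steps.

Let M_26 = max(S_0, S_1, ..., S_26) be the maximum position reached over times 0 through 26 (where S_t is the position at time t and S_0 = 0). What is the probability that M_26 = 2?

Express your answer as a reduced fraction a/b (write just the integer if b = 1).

Let M_26 = max(S_0,...,S_26). Use the reflection principle: for j ≥ 1, #{paths with M_26 ≥ j} = #{S_26 ≥ j} + #{S_26 ≥ j+1}.
By reflection, #{M_26 ≥ 2} = #{S_26 ≥ 2} + #{S_26 ≥ 3} = 28354132 + 18696432 = 47050564.
#{M_26 ≥ 3} = #{S_26 ≥ 3} + #{S_26 ≥ 4} = 18696432 + 18696432 = 37392864.
#{M_26 = 2} = 47050564 - 37392864 = 9657700.
P(M_26 = 2) = 9657700/67108864 = 2414425/16777216

Answer: 2414425/16777216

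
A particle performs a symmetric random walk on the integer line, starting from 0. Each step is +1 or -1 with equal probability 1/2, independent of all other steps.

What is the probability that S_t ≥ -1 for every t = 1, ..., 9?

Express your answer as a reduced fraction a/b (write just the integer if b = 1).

Let f(t,s) = #length-t paths at position s with S_1..S_t all ≥ -1.
f(t,s) = f(t-1,s-1) + f(t-1,s+1) for s ≥ -1; f(t,s) = 0 for s < -1.
t=0: f(0,0)=1
t=1: f(1,-1)=1 f(1,1)=1
t=2: f(2,0)=2 f(2,2)=1
t=3: f(3,-1)=2 f(3,1)=3 f(3,3)=1
t=4: f(4,0)=5 f(4,2)=4 f(4,4)=1
t=5: f(5,-1)=5 f(5,1)=9 f(5,3)=5 f(5,5)=1
t=6: f(6,0)=14 f(6,2)=14 f(6,4)=6 f(6,6)=1
t=7: f(7,-1)=14 f(7,1)=28 f(7,3)=20 f(7,5)=7 f(7,7)=1
t=8: f(8,0)=42 f(8,2)=48 f(8,4)=27 f(8,6)=8 f(8,8)=1
t=9: f(9,-1)=42 f(9,1)=90 f(9,3)=75 f(9,5)=35 f(9,7)=9 f(9,9)=1
Σ_s f(9,s) = 252
P = 252/512 = 63/128

Answer: 63/128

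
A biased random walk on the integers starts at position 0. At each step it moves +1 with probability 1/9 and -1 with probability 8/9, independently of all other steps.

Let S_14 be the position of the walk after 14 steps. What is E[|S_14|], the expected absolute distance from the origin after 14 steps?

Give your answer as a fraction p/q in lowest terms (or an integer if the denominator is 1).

S_14 takes values m ≡ 0 (mod 2) with |m| ≤ 14; P(S_14=m) = C(14,(14+m)/2) · (1/9)^((14+m)/2) · (8/9)^((14-m)/2).
Distribution: P(S=-14)=4398046511104/22876792454961, P(S=-12)=7696581394432/22876792454961, P(S=-10)=6253472382976/22876792454961, P(S=-8)=3126736191488/22876792454961, P(S=-6)=1074815565824/22876792454961, P(S=-4)=268703891456/22876792454961, P(S=-2)=16793993216/7625597484987, P(S=0)=2399141888/7625597484987, P(S=2)=262406144/7625597484987, P(S=4)=65601536/22876792454961, P(S=6)=4100096/22876792454961, P(S=8)=186368/22876792454961, P(S=10)=5824/22876792454961, P(S=12)=112/22876792454961, P(S=14)=1/22876792454961
E[|S_14|] = Σ_m |m|·P(S_14=m) = 83035525721498/7625597484987

Answer: 83035525721498/7625597484987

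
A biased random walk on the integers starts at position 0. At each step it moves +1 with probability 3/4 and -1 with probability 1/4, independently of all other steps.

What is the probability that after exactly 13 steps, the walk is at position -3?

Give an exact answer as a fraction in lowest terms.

To reach position -3 after 13 steps: need 5 steps of +1 and 8 steps of -1.
Number of such sequences: C(13,5) = 1287
Each has probability (3/4)^5 · (1/4)^8 = 243/67108864
P = 1287 · 243/67108864 = 312741/67108864

Answer: 312741/67108864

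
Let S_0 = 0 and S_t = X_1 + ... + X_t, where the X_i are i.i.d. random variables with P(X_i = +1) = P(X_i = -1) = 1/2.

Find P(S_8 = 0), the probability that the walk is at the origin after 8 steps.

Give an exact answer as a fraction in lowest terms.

To return to 0 after 8 steps: need exactly 4 steps of +1 and 4 of -1.
Favorable paths: C(8,4) = 70
Total paths: 2^8 = 256
P = 70/256 = 35/128

Answer: 35/128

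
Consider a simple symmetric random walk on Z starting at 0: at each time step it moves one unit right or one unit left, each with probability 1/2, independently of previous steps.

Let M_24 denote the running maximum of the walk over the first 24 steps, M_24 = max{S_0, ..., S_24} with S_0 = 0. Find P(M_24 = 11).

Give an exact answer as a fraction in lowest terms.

Answer: 33649/4194304

Derivation:
Let M_24 = max(S_0,...,S_24). Use the reflection principle: for j ≥ 1, #{paths with M_24 ≥ j} = #{S_24 ≥ j} + #{S_24 ≥ j+1}.
By reflection, #{M_24 ≥ 11} = #{S_24 ≥ 11} + #{S_24 ≥ 12} = 190051 + 190051 = 380102.
#{M_24 ≥ 12} = #{S_24 ≥ 12} + #{S_24 ≥ 13} = 190051 + 55455 = 245506.
#{M_24 = 11} = 380102 - 245506 = 134596.
P(M_24 = 11) = 134596/16777216 = 33649/4194304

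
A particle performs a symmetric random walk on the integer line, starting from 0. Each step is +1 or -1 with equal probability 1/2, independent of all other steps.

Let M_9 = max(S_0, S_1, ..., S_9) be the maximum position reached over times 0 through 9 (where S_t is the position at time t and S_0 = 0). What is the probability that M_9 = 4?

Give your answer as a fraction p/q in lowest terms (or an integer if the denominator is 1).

Let M_9 = max(S_0,...,S_9). Use the reflection principle: for j ≥ 1, #{paths with M_9 ≥ j} = #{S_9 ≥ j} + #{S_9 ≥ j+1}.
By reflection, #{M_9 ≥ 4} = #{S_9 ≥ 4} + #{S_9 ≥ 5} = 46 + 46 = 92.
#{M_9 ≥ 5} = #{S_9 ≥ 5} + #{S_9 ≥ 6} = 46 + 10 = 56.
#{M_9 = 4} = 92 - 56 = 36.
P(M_9 = 4) = 36/512 = 9/128

Answer: 9/128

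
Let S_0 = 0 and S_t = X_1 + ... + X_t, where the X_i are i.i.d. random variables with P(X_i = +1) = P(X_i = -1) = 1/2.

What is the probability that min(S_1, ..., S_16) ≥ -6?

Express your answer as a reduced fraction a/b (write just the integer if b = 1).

Answer: 30251/32768

Derivation:
Let f(t,s) = #length-t paths at position s with S_1..S_t all ≥ -6.
f(t,s) = f(t-1,s-1) + f(t-1,s+1) for s ≥ -6; f(t,s) = 0 for s < -6.
t=0: f(0,0)=1
t=1: f(1,-1)=1 f(1,1)=1
t=2: f(2,-2)=1 f(2,0)=2 f(2,2)=1
t=3: f(3,-3)=1 f(3,-1)=3 f(3,1)=3 f(3,3)=1
t=4: f(4,-4)=1 f(4,-2)=4 f(4,0)=6 f(4,2)=4 f(4,4)=1
t=5: f(5,-5)=1 f(5,-3)=5 f(5,-1)=10 f(5,1)=10 f(5,3)=5 f(5,5)=1
t=6: f(6,-6)=1 f(6,-4)=6 f(6,-2)=15 f(6,0)=20 f(6,2)=15 f(6,4)=6 f(6,6)=1
t=7: f(7,-5)=7 f(7,-3)=21 f(7,-1)=35 f(7,1)=35 f(7,3)=21 f(7,5)=7 f(7,7)=1
t=8: f(8,-6)=7 f(8,-4)=28 f(8,-2)=56 f(8,0)=70 f(8,2)=56 f(8,4)=28 f(8,6)=8 f(8,8)=1
t=9: f(9,-5)=35 f(9,-3)=84 f(9,-1)=126 f(9,1)=126 f(9,3)=84 f(9,5)=36 f(9,7)=9 f(9,9)=1
t=10: f(10,-6)=35 f(10,-4)=119 f(10,-2)=210 f(10,0)=252 f(10,2)=210 f(10,4)=120 f(10,6)=45 f(10,8)=10 f(10,10)=1
t=11: f(11,-5)=154 f(11,-3)=329 f(11,-1)=462 f(11,1)=462 f(11,3)=330 f(11,5)=165 f(11,7)=55 f(11,9)=11 f(11,11)=1
t=12: f(12,-6)=154 f(12,-4)=483 f(12,-2)=791 f(12,0)=924 f(12,2)=792 f(12,4)=495 f(12,6)=220 f(12,8)=66 f(12,10)=12 f(12,12)=1
t=13: f(13,-5)=637 f(13,-3)=1274 f(13,-1)=1715 f(13,1)=1716 f(13,3)=1287 f(13,5)=715 f(13,7)=286 f(13,9)=78 f(13,11)=13 f(13,13)=1
t=14: f(14,-6)=637 f(14,-4)=1911 f(14,-2)=2989 f(14,0)=3431 f(14,2)=3003 f(14,4)=2002 f(14,6)=1001 f(14,8)=364 f(14,10)=91 f(14,12)=14 f(14,14)=1
t=15: f(15,-5)=2548 f(15,-3)=4900 f(15,-1)=6420 f(15,1)=6434 f(15,3)=5005 f(15,5)=3003 f(15,7)=1365 f(15,9)=455 f(15,11)=105 f(15,13)=15 f(15,15)=1
t=16: f(16,-6)=2548 f(16,-4)=7448 f(16,-2)=11320 f(16,0)=12854 f(16,2)=11439 f(16,4)=8008 f(16,6)=4368 f(16,8)=1820 f(16,10)=560 f(16,12)=120 f(16,14)=16 f(16,16)=1
Σ_s f(16,s) = 60502
P = 60502/65536 = 30251/32768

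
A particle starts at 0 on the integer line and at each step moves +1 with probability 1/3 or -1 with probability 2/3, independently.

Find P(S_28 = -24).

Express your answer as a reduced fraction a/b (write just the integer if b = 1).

Answer: 939524096/847288609443

Derivation:
To reach position -24 after 28 steps: need 2 steps of +1 and 26 steps of -1.
Number of such sequences: C(28,2) = 378
Each has probability (1/3)^2 · (2/3)^26 = 67108864/22876792454961
P = 378 · 67108864/22876792454961 = 939524096/847288609443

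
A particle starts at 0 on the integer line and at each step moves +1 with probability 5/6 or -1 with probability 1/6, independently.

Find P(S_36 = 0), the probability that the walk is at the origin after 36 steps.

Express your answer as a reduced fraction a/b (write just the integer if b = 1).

To be at 0 after 36 steps: need exactly 18 steps of +1 and 18 of -1.
Number of such sequences: C(36,18) = 9075135300
Each has probability (5/6)^18 · (1/6)^18 = 3814697265625/10314424798490535546171949056
P = 9075135300 · 3814697265625/10314424798490535546171949056 = 2884907817840576171875/859535399874211295514329088

Answer: 2884907817840576171875/859535399874211295514329088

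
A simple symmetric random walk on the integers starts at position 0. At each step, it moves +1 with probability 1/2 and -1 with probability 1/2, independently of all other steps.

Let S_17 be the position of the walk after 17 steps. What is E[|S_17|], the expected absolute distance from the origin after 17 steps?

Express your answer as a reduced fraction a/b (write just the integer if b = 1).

S_17 takes values m ≡ 1 (mod 2) with |m| ≤ 17; P(S_17=m) = C(17,(17+m)/2)/2^17.
Total paths: 2^17 = 131072
Distribution: P(S=-17)=1/131072, P(S=-15)=17/131072, P(S=-13)=136/131072, P(S=-11)=680/131072, P(S=-9)=2380/131072, P(S=-7)=6188/131072, P(S=-5)=12376/131072, P(S=-3)=19448/131072, P(S=-1)=24310/131072, P(S=1)=24310/131072, P(S=3)=19448/131072, P(S=5)=12376/131072, P(S=7)=6188/131072, P(S=9)=2380/131072, P(S=11)=680/131072, P(S=13)=136/131072, P(S=15)=17/131072, P(S=17)=1/131072
E[|S_17|] = Σ_m |m|·P(S_17=m) = 437580/131072 = 109395/32768

Answer: 109395/32768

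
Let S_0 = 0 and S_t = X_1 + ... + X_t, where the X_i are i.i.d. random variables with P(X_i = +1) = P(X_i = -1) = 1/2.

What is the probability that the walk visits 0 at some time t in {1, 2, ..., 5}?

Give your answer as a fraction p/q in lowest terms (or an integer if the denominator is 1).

Count via complement. Let g(t,s) = #length-t paths at position s with S_1..S_t all ≠ 0.
g(t,s) = g(t-1,s-1) + g(t-1,s+1) for s ≠ 0; g(t,0) = 0.
t=0: g(0,0)=1
t=1: g(1,-1)=1 g(1,1)=1
t=2: g(2,-2)=1 g(2,2)=1
t=3: g(3,-3)=1 g(3,-1)=1 g(3,1)=1 g(3,3)=1
t=4: g(4,-4)=1 g(4,-2)=2 g(4,2)=2 g(4,4)=1
t=5: g(5,-5)=1 g(5,-3)=3 g(5,-1)=2 g(5,1)=2 g(5,3)=3 g(5,5)=1
Paths never hitting 0: Σ_s g(5,s) = 12
Paths hitting 0: 2^5 - 12 = 20
P = 20/32 = 5/8

Answer: 5/8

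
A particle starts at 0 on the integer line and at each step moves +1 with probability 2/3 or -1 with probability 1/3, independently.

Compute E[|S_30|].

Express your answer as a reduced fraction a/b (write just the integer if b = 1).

S_30 takes values m ≡ 0 (mod 2) with |m| ≤ 30; P(S_30=m) = C(30,(30+m)/2) · (2/3)^((30+m)/2) · (1/3)^((30-m)/2).
Distribution: P(S=-30)=1/205891132094649, P(S=-28)=20/68630377364883, P(S=-26)=580/68630377364883, P(S=-24)=32480/205891132094649, P(S=-22)=16240/7625597484987, P(S=-20)=168896/7625597484987, P(S=-18)=4222400/22876792454961, P(S=-16)=9651200/7625597484987, P(S=-14)=55494400/7625597484987, P(S=-12)=2441753600/68630377364883, P(S=-10)=3418455040/22876792454961, P(S=-8)=12430745600/22876792454961, P(S=-6)=118092083200/68630377364883, P(S=-4)=36336025600/7625597484987, P(S=-2)=88244633600/7625597484987, P(S=0)=564765655040/22876792454961, P(S=2)=352978534400/7625597484987, P(S=4)=581376409600/7625597484987, P(S=6)=7557893324800/68630377364883, P(S=8)=3182270873600/22876792454961, P(S=10)=3500497960960/22876792454961, P(S=12)=10001422745600/68630377364883, P(S=14)=909220249600/7625597484987, P(S=16)=632501043200/7625597484987, P(S=18)=1106876825600/22876792454961, P(S=20)=177100292096/7625597484987, P(S=22)=68115496960/7625597484987, P(S=24)=544923975680/205891132094649, P(S=26)=38923141120/68630377364883, P(S=28)=5368709120/68630377364883, P(S=30)=1073741824/205891132094649
E[|S_30|] = Σ_m |m|·P(S_30=m) = 8572735215010/847288609443

Answer: 8572735215010/847288609443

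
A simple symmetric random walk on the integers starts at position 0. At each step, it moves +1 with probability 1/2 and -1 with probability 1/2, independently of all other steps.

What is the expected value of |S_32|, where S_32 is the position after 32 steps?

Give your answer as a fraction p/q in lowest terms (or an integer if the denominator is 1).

S_32 takes values m ≡ 0 (mod 2) with |m| ≤ 32; P(S_32=m) = C(32,(32+m)/2)/2^32.
Total paths: 2^32 = 4294967296
Distribution: P(S=-32)=1/4294967296, P(S=-30)=32/4294967296, P(S=-28)=496/4294967296, P(S=-26)=4960/4294967296, P(S=-24)=35960/4294967296, P(S=-22)=201376/4294967296, P(S=-20)=906192/4294967296, P(S=-18)=3365856/4294967296, P(S=-16)=10518300/4294967296, P(S=-14)=28048800/4294967296, P(S=-12)=64512240/4294967296, P(S=-10)=129024480/4294967296, P(S=-8)=225792840/4294967296, P(S=-6)=347373600/4294967296, P(S=-4)=471435600/4294967296, P(S=-2)=565722720/4294967296, P(S=0)=601080390/4294967296, P(S=2)=565722720/4294967296, P(S=4)=471435600/4294967296, P(S=6)=347373600/4294967296, P(S=8)=225792840/4294967296, P(S=10)=129024480/4294967296, P(S=12)=64512240/4294967296, P(S=14)=28048800/4294967296, P(S=16)=10518300/4294967296, P(S=18)=3365856/4294967296, P(S=20)=906192/4294967296, P(S=22)=201376/4294967296, P(S=24)=35960/4294967296, P(S=26)=4960/4294967296, P(S=28)=496/4294967296, P(S=30)=32/4294967296, P(S=32)=1/4294967296
E[|S_32|] = Σ_m |m|·P(S_32=m) = 19234572480/4294967296 = 300540195/67108864

Answer: 300540195/67108864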